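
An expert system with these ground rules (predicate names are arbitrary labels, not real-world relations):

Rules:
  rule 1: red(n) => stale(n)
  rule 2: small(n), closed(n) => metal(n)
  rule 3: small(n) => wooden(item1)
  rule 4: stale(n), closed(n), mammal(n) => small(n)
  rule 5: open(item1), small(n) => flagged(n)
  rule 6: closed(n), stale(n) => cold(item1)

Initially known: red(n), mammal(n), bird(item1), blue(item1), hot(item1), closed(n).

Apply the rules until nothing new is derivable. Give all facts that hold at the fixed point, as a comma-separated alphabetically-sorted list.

bird(item1), blue(item1), closed(n), cold(item1), hot(item1), mammal(n), metal(n), red(n), small(n), stale(n), wooden(item1)

Round 1: rule 1 [red(n) => stale(n)]. Adds stale(n).
Round 2: rule 4 [stale(n), closed(n), mammal(n) => small(n)]; rule 6 [closed(n), stale(n) => cold(item1)]. Adds small(n), cold(item1).
Round 3: rule 2 [small(n), closed(n) => metal(n)]; rule 3 [small(n) => wooden(item1)]. Adds metal(n), wooden(item1).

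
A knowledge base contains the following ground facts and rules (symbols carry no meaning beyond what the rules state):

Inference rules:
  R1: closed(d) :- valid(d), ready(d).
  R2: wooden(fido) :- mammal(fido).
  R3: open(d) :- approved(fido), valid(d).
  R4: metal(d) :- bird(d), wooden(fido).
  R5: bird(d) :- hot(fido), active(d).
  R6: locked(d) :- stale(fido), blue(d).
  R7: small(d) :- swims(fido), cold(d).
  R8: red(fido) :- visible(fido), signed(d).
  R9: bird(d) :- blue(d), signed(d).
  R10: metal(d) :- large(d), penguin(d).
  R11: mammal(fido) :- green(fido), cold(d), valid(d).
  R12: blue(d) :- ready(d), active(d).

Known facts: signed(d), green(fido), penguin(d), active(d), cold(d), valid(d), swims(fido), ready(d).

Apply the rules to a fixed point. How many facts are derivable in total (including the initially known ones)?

15

Round 1: R1 [closed(d) :- valid(d), ready(d).]; R7 [small(d) :- swims(fido), cold(d).]; R11 [mammal(fido) :- green(fido), cold(d), valid(d).]; R12 [blue(d) :- ready(d), active(d).]. New: closed(d), small(d), mammal(fido), blue(d).
Round 2: R2 [wooden(fido) :- mammal(fido).]; R9 [bird(d) :- blue(d), signed(d).]. New: wooden(fido), bird(d).
Round 3: R4 [metal(d) :- bird(d), wooden(fido).]. New: metal(d).
Closure: {active(d), bird(d), blue(d), closed(d), cold(d), green(fido), mammal(fido), metal(d), penguin(d), ready(d), signed(d), small(d), swims(fido), valid(d), wooden(fido)} — 15 facts.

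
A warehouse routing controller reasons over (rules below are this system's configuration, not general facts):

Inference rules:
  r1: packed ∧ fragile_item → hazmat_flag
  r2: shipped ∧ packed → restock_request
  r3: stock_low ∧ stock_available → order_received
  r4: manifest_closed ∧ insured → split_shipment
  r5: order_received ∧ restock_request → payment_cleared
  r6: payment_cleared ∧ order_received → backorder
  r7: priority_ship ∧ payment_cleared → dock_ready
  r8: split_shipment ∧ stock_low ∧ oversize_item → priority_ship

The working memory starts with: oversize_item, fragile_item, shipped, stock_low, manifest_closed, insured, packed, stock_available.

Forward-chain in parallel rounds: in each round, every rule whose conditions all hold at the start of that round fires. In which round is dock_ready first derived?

3

Round 1: r1 [packed ∧ fragile_item → hazmat_flag]; r2 [shipped ∧ packed → restock_request]; r3 [stock_low ∧ stock_available → order_received]; r4 [manifest_closed ∧ insured → split_shipment]. Adds hazmat_flag, restock_request, order_received, split_shipment.
Round 2: r5 [order_received ∧ restock_request → payment_cleared]; r8 [split_shipment ∧ stock_low ∧ oversize_item → priority_ship]. Adds payment_cleared, priority_ship.
Round 3: r6 [payment_cleared ∧ order_received → backorder]; r7 [priority_ship ∧ payment_cleared → dock_ready]. Adds backorder, dock_ready.
dock_ready first appears in round 3.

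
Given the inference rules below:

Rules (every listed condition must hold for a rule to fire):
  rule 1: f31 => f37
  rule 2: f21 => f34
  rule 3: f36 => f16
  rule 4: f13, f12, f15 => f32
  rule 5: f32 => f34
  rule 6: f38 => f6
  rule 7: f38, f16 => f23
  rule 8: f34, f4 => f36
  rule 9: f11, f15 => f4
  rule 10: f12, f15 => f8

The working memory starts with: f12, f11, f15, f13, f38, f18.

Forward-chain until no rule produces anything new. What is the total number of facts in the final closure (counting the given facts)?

Round 1: rule 4 [f13, f12, f15 => f32]; rule 6 [f38 => f6]; rule 9 [f11, f15 => f4]; rule 10 [f12, f15 => f8]. New: f32, f6, f4, f8.
Round 2: rule 5 [f32 => f34]. New: f34.
Round 3: rule 8 [f34, f4 => f36]. New: f36.
Round 4: rule 3 [f36 => f16]. New: f16.
Round 5: rule 7 [f38, f16 => f23]. New: f23.
Closure: {f11, f12, f13, f15, f16, f18, f23, f32, f34, f36, f38, f4, f6, f8} — 14 facts.

14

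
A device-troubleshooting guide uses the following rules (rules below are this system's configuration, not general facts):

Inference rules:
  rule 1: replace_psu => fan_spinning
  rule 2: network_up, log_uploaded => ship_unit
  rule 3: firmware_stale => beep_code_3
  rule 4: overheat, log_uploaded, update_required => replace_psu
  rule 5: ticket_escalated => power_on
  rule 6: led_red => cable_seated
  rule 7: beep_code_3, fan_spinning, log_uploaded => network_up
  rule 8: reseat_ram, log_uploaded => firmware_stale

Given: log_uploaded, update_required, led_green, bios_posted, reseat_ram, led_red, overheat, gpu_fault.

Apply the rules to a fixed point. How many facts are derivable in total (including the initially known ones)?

15

Round 1 fires rule 4, rule 6, rule 8, giving replace_psu, cable_seated, firmware_stale.
Round 2 fires rule 1, rule 3, giving fan_spinning, beep_code_3.
Round 3 fires rule 7, giving network_up.
Round 4 fires rule 2, giving ship_unit.
Closure: {beep_code_3, bios_posted, cable_seated, fan_spinning, firmware_stale, gpu_fault, led_green, led_red, log_uploaded, network_up, overheat, replace_psu, reseat_ram, ship_unit, update_required} — 15 facts.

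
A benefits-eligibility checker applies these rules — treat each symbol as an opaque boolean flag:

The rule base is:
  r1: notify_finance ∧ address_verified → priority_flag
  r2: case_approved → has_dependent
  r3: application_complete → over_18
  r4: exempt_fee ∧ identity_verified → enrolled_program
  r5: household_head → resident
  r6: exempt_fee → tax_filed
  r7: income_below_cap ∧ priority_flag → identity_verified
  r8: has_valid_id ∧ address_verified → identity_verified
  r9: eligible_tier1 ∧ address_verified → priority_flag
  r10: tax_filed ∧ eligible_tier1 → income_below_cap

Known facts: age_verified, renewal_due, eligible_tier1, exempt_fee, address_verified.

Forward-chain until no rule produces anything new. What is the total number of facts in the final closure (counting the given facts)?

10

Round 1: r6 [exempt_fee → tax_filed]; r9 [eligible_tier1 ∧ address_verified → priority_flag]. New: tax_filed, priority_flag.
Round 2: r10 [tax_filed ∧ eligible_tier1 → income_below_cap]. New: income_below_cap.
Round 3: r7 [income_below_cap ∧ priority_flag → identity_verified]. New: identity_verified.
Round 4: r4 [exempt_fee ∧ identity_verified → enrolled_program]. New: enrolled_program.
Closure: {address_verified, age_verified, eligible_tier1, enrolled_program, exempt_fee, identity_verified, income_below_cap, priority_flag, renewal_due, tax_filed} — 10 facts.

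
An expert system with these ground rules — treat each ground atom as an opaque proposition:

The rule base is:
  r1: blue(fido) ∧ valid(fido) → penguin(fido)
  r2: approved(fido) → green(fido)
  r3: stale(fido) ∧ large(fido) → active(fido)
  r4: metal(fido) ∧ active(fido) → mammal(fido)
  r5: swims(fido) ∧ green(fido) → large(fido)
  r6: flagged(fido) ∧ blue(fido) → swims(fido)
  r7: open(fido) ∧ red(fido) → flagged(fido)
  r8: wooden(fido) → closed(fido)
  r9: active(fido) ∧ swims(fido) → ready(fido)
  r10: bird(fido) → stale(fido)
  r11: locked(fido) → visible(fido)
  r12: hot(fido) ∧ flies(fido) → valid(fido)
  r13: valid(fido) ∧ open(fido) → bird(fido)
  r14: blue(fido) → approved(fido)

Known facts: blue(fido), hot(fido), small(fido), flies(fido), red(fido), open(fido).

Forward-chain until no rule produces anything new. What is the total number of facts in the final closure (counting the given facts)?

[1] r7 [open(fido) ∧ red(fido) → flagged(fido)]; r12 [hot(fido) ∧ flies(fido) → valid(fido)]; r14 [blue(fido) → approved(fido)]. ⇒ new: flagged(fido), valid(fido), approved(fido).
[2] r1 [blue(fido) ∧ valid(fido) → penguin(fido)]; r2 [approved(fido) → green(fido)]; r6 [flagged(fido) ∧ blue(fido) → swims(fido)]; r13 [valid(fido) ∧ open(fido) → bird(fido)]. ⇒ new: penguin(fido), green(fido), swims(fido), bird(fido).
[3] r5 [swims(fido) ∧ green(fido) → large(fido)]; r10 [bird(fido) → stale(fido)]. ⇒ new: large(fido), stale(fido).
[4] r3 [stale(fido) ∧ large(fido) → active(fido)]. ⇒ new: active(fido).
[5] r9 [active(fido) ∧ swims(fido) → ready(fido)]. ⇒ new: ready(fido).
Closure: {active(fido), approved(fido), bird(fido), blue(fido), flagged(fido), flies(fido), green(fido), hot(fido), large(fido), open(fido), penguin(fido), ready(fido), red(fido), small(fido), stale(fido), swims(fido), valid(fido)} — 17 facts.

17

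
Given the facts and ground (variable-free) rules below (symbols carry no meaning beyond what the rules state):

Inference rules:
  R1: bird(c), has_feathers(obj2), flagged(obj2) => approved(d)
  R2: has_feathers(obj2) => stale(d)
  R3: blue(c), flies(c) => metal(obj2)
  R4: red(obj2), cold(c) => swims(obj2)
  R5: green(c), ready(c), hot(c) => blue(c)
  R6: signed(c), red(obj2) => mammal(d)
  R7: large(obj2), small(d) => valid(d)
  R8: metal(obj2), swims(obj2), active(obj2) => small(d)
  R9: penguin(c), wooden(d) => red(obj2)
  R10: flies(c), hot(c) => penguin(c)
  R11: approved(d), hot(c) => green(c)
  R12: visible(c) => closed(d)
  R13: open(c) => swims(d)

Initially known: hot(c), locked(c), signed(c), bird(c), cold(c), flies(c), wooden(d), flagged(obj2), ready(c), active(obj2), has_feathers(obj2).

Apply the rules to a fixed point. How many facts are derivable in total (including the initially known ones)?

21

[1] R1 [bird(c), has_feathers(obj2), flagged(obj2) => approved(d)]; R2 [has_feathers(obj2) => stale(d)]; R10 [flies(c), hot(c) => penguin(c)]. ⇒ new: approved(d), stale(d), penguin(c).
[2] R9 [penguin(c), wooden(d) => red(obj2)]; R11 [approved(d), hot(c) => green(c)]. ⇒ new: red(obj2), green(c).
[3] R4 [red(obj2), cold(c) => swims(obj2)]; R5 [green(c), ready(c), hot(c) => blue(c)]; R6 [signed(c), red(obj2) => mammal(d)]. ⇒ new: swims(obj2), blue(c), mammal(d).
[4] R3 [blue(c), flies(c) => metal(obj2)]. ⇒ new: metal(obj2).
[5] R8 [metal(obj2), swims(obj2), active(obj2) => small(d)]. ⇒ new: small(d).
Closure: {active(obj2), approved(d), bird(c), blue(c), cold(c), flagged(obj2), flies(c), green(c), has_feathers(obj2), hot(c), locked(c), mammal(d), metal(obj2), penguin(c), ready(c), red(obj2), signed(c), small(d), stale(d), swims(obj2), wooden(d)} — 21 facts.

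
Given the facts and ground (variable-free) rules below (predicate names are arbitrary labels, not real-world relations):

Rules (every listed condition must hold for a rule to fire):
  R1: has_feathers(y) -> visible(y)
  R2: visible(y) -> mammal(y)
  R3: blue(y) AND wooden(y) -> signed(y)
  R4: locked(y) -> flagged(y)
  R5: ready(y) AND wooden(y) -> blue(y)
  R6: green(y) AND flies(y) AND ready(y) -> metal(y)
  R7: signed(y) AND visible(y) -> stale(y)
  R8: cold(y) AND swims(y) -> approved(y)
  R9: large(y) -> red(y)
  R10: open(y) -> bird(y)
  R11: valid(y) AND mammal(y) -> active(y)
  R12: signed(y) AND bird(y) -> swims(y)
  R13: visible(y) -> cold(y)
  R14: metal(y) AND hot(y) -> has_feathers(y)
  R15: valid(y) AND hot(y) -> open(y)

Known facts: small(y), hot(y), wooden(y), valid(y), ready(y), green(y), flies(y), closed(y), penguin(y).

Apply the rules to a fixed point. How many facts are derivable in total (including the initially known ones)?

22

Round 1 fires R5, R6, R15, giving blue(y), metal(y), open(y).
Round 2 fires R3, R10, R14, giving signed(y), bird(y), has_feathers(y).
Round 3 fires R1, R12, giving visible(y), swims(y).
Round 4 fires R2, R7, R13, giving mammal(y), stale(y), cold(y).
Round 5 fires R8, R11, giving approved(y), active(y).
Closure: {active(y), approved(y), bird(y), blue(y), closed(y), cold(y), flies(y), green(y), has_feathers(y), hot(y), mammal(y), metal(y), open(y), penguin(y), ready(y), signed(y), small(y), stale(y), swims(y), valid(y), visible(y), wooden(y)} — 22 facts.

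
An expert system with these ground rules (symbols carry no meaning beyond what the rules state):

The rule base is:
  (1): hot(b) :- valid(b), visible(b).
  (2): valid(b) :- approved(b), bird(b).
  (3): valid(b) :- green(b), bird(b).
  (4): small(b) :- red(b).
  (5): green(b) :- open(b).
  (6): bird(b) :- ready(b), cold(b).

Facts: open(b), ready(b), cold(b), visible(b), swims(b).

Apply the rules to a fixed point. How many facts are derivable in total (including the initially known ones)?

Round 1: (5) [green(b) :- open(b).]; (6) [bird(b) :- ready(b), cold(b).]. Adds green(b), bird(b).
Round 2: (3) [valid(b) :- green(b), bird(b).]. Adds valid(b).
Round 3: (1) [hot(b) :- valid(b), visible(b).]. Adds hot(b).
Closure: {bird(b), cold(b), green(b), hot(b), open(b), ready(b), swims(b), valid(b), visible(b)} — 9 facts.

9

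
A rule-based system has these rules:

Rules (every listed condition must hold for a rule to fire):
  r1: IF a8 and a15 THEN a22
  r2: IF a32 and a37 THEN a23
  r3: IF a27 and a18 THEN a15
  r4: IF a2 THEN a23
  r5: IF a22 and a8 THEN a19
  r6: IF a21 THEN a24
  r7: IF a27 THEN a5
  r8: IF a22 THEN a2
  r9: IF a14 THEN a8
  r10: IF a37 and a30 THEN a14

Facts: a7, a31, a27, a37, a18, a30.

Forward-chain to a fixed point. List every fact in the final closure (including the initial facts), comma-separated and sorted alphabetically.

a14, a15, a18, a19, a2, a22, a23, a27, a30, a31, a37, a5, a7, a8

Round 1: r3 [IF a27 and a18 THEN a15]; r7 [IF a27 THEN a5]; r10 [IF a37 and a30 THEN a14]. New: a15, a5, a14.
Round 2: r9 [IF a14 THEN a8]. New: a8.
Round 3: r1 [IF a8 and a15 THEN a22]. New: a22.
Round 4: r5 [IF a22 and a8 THEN a19]; r8 [IF a22 THEN a2]. New: a19, a2.
Round 5: r4 [IF a2 THEN a23]. New: a23.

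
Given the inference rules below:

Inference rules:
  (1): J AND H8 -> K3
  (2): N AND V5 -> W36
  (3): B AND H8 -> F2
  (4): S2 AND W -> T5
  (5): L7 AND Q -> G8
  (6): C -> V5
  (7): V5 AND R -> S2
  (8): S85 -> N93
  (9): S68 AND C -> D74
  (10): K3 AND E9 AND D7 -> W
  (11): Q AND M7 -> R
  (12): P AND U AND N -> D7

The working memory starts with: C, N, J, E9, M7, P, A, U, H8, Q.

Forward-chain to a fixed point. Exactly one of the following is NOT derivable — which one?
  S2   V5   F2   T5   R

Round 1: (1) [J AND H8 -> K3]; (6) [C -> V5]; (11) [Q AND M7 -> R]; (12) [P AND U AND N -> D7]. Adds K3, V5, R, D7.
Round 2: (2) [N AND V5 -> W36]; (7) [V5 AND R -> S2]; (10) [K3 AND E9 AND D7 -> W]. Adds W36, S2, W.
Round 3: (4) [S2 AND W -> T5]. Adds T5.
Derived: S2 (round 2), R (round 1), V5 (round 1), T5 (round 3). F2 never appears in any round.

F2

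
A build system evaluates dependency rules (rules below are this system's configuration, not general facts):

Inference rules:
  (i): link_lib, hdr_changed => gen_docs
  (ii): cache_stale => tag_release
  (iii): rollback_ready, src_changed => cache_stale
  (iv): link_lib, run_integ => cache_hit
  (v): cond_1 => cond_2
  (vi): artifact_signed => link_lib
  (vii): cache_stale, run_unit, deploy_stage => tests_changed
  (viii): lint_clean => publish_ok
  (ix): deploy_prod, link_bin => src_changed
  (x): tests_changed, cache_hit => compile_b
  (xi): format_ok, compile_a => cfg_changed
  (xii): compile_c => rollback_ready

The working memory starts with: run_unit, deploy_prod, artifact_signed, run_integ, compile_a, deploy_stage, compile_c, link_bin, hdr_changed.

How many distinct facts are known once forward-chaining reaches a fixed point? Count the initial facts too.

[1] (vi) [artifact_signed => link_lib]; (ix) [deploy_prod, link_bin => src_changed]; (xii) [compile_c => rollback_ready]. ⇒ new: link_lib, src_changed, rollback_ready.
[2] (i) [link_lib, hdr_changed => gen_docs]; (iii) [rollback_ready, src_changed => cache_stale]; (iv) [link_lib, run_integ => cache_hit]. ⇒ new: gen_docs, cache_stale, cache_hit.
[3] (ii) [cache_stale => tag_release]; (vii) [cache_stale, run_unit, deploy_stage => tests_changed]. ⇒ new: tag_release, tests_changed.
[4] (x) [tests_changed, cache_hit => compile_b]. ⇒ new: compile_b.
Closure: {artifact_signed, cache_hit, cache_stale, compile_a, compile_b, compile_c, deploy_prod, deploy_stage, gen_docs, hdr_changed, link_bin, link_lib, rollback_ready, run_integ, run_unit, src_changed, tag_release, tests_changed} — 18 facts.

18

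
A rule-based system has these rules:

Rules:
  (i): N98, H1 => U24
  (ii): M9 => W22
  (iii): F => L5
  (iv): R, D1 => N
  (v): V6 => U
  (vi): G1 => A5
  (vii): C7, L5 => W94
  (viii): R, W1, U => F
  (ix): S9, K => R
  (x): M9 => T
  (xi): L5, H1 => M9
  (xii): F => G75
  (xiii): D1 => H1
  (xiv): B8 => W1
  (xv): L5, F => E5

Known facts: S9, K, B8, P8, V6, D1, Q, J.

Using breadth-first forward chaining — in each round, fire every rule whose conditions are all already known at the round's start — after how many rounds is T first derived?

5

Round 1 — (v), (ix), (xiii), (xiv), derive U, R, H1, W1.
Round 2 — (iv), (viii), derive N, F.
Round 3 — (iii), (xii), derive L5, G75.
Round 4 — (xi), (xv), derive M9, E5.
Round 5 — (ii), (x), derive W22, T.
T first appears in round 5.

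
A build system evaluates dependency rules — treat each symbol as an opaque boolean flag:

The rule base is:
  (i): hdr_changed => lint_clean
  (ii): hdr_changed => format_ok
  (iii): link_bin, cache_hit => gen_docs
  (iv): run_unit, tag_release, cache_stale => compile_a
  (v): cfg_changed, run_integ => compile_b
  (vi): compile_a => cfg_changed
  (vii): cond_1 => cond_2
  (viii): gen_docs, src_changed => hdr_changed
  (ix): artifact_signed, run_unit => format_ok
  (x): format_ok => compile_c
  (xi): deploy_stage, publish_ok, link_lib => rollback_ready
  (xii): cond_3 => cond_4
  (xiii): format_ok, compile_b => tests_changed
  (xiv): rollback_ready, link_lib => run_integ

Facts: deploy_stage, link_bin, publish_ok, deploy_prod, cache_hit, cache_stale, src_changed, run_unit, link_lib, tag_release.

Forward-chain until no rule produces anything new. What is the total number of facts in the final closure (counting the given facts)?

21

[1] (iii) [link_bin, cache_hit => gen_docs]; (iv) [run_unit, tag_release, cache_stale => compile_a]; (xi) [deploy_stage, publish_ok, link_lib => rollback_ready]. ⇒ new: gen_docs, compile_a, rollback_ready.
[2] (vi) [compile_a => cfg_changed]; (viii) [gen_docs, src_changed => hdr_changed]; (xiv) [rollback_ready, link_lib => run_integ]. ⇒ new: cfg_changed, hdr_changed, run_integ.
[3] (i) [hdr_changed => lint_clean]; (ii) [hdr_changed => format_ok]; (v) [cfg_changed, run_integ => compile_b]. ⇒ new: lint_clean, format_ok, compile_b.
[4] (x) [format_ok => compile_c]; (xiii) [format_ok, compile_b => tests_changed]. ⇒ new: compile_c, tests_changed.
Closure: {cache_hit, cache_stale, cfg_changed, compile_a, compile_b, compile_c, deploy_prod, deploy_stage, format_ok, gen_docs, hdr_changed, link_bin, link_lib, lint_clean, publish_ok, rollback_ready, run_integ, run_unit, src_changed, tag_release, tests_changed} — 21 facts.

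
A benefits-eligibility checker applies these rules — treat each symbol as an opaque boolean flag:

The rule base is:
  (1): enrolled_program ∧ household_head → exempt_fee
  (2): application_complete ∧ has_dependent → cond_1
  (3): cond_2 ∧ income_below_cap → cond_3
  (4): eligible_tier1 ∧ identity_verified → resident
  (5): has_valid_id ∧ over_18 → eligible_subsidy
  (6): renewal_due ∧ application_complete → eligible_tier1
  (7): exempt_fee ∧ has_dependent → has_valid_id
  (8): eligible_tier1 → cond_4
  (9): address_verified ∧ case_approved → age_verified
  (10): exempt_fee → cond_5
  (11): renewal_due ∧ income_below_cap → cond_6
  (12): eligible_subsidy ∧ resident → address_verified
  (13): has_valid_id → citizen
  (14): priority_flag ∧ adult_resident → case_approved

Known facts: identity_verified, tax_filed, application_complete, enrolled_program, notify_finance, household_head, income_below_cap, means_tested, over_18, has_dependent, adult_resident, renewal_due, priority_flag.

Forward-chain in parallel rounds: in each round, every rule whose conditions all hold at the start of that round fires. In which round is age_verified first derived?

[1] (1) [enrolled_program ∧ household_head → exempt_fee]; (2) [application_complete ∧ has_dependent → cond_1]; (6) [renewal_due ∧ application_complete → eligible_tier1]; (11) [renewal_due ∧ income_below_cap → cond_6]; (14) [priority_flag ∧ adult_resident → case_approved]. ⇒ new: exempt_fee, cond_1, eligible_tier1, cond_6, case_approved.
[2] (4) [eligible_tier1 ∧ identity_verified → resident]; (7) [exempt_fee ∧ has_dependent → has_valid_id]; (8) [eligible_tier1 → cond_4]; (10) [exempt_fee → cond_5]. ⇒ new: resident, has_valid_id, cond_4, cond_5.
[3] (5) [has_valid_id ∧ over_18 → eligible_subsidy]; (13) [has_valid_id → citizen]. ⇒ new: eligible_subsidy, citizen.
[4] (12) [eligible_subsidy ∧ resident → address_verified]. ⇒ new: address_verified.
[5] (9) [address_verified ∧ case_approved → age_verified]. ⇒ new: age_verified.
age_verified first appears in round 5.

5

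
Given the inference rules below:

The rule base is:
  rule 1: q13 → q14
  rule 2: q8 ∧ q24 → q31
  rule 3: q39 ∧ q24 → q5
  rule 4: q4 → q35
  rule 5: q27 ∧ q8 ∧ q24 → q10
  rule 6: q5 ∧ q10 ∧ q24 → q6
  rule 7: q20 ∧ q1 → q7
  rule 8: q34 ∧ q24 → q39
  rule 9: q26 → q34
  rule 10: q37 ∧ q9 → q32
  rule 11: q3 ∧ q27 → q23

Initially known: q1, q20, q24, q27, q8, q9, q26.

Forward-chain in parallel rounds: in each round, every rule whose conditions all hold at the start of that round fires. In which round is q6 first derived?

Round 1: rule 2 [q8 ∧ q24 → q31]; rule 5 [q27 ∧ q8 ∧ q24 → q10]; rule 7 [q20 ∧ q1 → q7]; rule 9 [q26 → q34]. Adds q31, q10, q7, q34.
Round 2: rule 8 [q34 ∧ q24 → q39]. Adds q39.
Round 3: rule 3 [q39 ∧ q24 → q5]. Adds q5.
Round 4: rule 6 [q5 ∧ q10 ∧ q24 → q6]. Adds q6.
q6 first appears in round 4.

4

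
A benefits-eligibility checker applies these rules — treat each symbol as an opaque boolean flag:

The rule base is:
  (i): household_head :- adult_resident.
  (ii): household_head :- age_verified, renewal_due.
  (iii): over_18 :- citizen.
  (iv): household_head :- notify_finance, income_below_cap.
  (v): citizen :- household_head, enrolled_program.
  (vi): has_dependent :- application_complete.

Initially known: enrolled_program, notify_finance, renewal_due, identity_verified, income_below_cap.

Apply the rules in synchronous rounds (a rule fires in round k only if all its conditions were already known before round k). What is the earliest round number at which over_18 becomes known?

3

Round 1 fires (iv), giving household_head.
Round 2 fires (v), giving citizen.
Round 3 fires (iii), giving over_18.
over_18 first appears in round 3.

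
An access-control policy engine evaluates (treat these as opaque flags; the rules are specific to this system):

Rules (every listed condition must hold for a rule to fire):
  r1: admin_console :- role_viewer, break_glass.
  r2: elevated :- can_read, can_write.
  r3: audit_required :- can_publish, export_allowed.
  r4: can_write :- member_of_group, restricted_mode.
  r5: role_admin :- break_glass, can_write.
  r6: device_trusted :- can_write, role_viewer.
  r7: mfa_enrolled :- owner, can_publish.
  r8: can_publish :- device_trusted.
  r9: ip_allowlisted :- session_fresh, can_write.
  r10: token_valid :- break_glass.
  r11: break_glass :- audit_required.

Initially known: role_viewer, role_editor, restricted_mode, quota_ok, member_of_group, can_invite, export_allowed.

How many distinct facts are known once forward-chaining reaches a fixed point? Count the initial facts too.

Round 1: r4 [can_write :- member_of_group, restricted_mode.]. New: can_write.
Round 2: r6 [device_trusted :- can_write, role_viewer.]. New: device_trusted.
Round 3: r8 [can_publish :- device_trusted.]. New: can_publish.
Round 4: r3 [audit_required :- can_publish, export_allowed.]. New: audit_required.
Round 5: r11 [break_glass :- audit_required.]. New: break_glass.
Round 6: r1 [admin_console :- role_viewer, break_glass.]; r5 [role_admin :- break_glass, can_write.]; r10 [token_valid :- break_glass.]. New: admin_console, role_admin, token_valid.
Closure: {admin_console, audit_required, break_glass, can_invite, can_publish, can_write, device_trusted, export_allowed, member_of_group, quota_ok, restricted_mode, role_admin, role_editor, role_viewer, token_valid} — 15 facts.

15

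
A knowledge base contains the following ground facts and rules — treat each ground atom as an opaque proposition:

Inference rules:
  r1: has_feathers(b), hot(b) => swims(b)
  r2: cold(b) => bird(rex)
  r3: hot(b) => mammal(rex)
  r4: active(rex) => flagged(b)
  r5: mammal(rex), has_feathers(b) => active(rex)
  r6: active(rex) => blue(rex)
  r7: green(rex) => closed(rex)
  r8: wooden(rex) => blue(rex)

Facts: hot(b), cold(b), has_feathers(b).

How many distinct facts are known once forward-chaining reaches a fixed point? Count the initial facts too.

[1] r1 [has_feathers(b), hot(b) => swims(b)]; r2 [cold(b) => bird(rex)]; r3 [hot(b) => mammal(rex)]. ⇒ new: swims(b), bird(rex), mammal(rex).
[2] r5 [mammal(rex), has_feathers(b) => active(rex)]. ⇒ new: active(rex).
[3] r4 [active(rex) => flagged(b)]; r6 [active(rex) => blue(rex)]. ⇒ new: flagged(b), blue(rex).
Closure: {active(rex), bird(rex), blue(rex), cold(b), flagged(b), has_feathers(b), hot(b), mammal(rex), swims(b)} — 9 facts.

9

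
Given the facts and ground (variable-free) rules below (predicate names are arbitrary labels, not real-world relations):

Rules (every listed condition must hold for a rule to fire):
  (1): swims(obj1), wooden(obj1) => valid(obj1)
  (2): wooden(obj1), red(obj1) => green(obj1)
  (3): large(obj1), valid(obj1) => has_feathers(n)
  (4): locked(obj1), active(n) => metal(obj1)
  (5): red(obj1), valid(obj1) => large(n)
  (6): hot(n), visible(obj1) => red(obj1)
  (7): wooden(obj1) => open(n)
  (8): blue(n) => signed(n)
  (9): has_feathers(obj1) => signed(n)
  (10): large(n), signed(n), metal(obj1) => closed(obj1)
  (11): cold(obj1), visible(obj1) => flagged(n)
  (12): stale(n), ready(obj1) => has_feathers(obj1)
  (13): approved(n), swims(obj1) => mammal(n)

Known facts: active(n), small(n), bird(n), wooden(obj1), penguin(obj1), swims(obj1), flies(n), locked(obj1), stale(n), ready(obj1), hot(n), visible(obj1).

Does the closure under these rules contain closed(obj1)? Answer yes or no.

[1] (1) [swims(obj1), wooden(obj1) => valid(obj1)]; (4) [locked(obj1), active(n) => metal(obj1)]; (6) [hot(n), visible(obj1) => red(obj1)]; (7) [wooden(obj1) => open(n)]; (12) [stale(n), ready(obj1) => has_feathers(obj1)]. ⇒ new: valid(obj1), metal(obj1), red(obj1), open(n), has_feathers(obj1).
[2] (2) [wooden(obj1), red(obj1) => green(obj1)]; (5) [red(obj1), valid(obj1) => large(n)]; (9) [has_feathers(obj1) => signed(n)]. ⇒ new: green(obj1), large(n), signed(n).
[3] (10) [large(n), signed(n), metal(obj1) => closed(obj1)]. ⇒ new: closed(obj1).
closed(obj1) appears in round 3, so it is derivable.

yes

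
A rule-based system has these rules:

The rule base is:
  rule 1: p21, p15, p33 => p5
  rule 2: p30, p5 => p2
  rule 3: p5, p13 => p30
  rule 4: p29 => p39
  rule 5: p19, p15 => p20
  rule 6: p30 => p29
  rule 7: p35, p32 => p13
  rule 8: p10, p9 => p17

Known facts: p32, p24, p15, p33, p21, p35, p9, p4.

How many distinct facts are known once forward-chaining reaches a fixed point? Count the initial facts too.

14

Round 1 fires rule 1, rule 7, giving p5, p13.
Round 2 fires rule 3, giving p30.
Round 3 fires rule 2, rule 6, giving p2, p29.
Round 4 fires rule 4, giving p39.
Closure: {p13, p15, p2, p21, p24, p29, p30, p32, p33, p35, p39, p4, p5, p9} — 14 facts.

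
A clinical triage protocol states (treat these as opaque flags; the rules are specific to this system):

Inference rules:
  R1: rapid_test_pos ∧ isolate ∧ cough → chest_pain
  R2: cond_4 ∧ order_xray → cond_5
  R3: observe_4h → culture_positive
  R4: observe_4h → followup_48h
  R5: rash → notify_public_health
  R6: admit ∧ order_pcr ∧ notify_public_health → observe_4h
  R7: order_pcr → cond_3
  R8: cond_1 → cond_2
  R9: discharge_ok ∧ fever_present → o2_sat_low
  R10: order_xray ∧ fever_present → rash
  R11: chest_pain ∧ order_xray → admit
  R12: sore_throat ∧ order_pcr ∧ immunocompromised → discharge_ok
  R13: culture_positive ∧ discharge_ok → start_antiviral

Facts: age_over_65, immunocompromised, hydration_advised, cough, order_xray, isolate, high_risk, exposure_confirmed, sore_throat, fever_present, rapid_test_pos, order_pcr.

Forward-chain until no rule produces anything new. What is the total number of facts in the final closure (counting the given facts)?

Round 1: R1 [rapid_test_pos ∧ isolate ∧ cough → chest_pain]; R7 [order_pcr → cond_3]; R10 [order_xray ∧ fever_present → rash]; R12 [sore_throat ∧ order_pcr ∧ immunocompromised → discharge_ok]. New: chest_pain, cond_3, rash, discharge_ok.
Round 2: R5 [rash → notify_public_health]; R9 [discharge_ok ∧ fever_present → o2_sat_low]; R11 [chest_pain ∧ order_xray → admit]. New: notify_public_health, o2_sat_low, admit.
Round 3: R6 [admit ∧ order_pcr ∧ notify_public_health → observe_4h]. New: observe_4h.
Round 4: R3 [observe_4h → culture_positive]; R4 [observe_4h → followup_48h]. New: culture_positive, followup_48h.
Round 5: R13 [culture_positive ∧ discharge_ok → start_antiviral]. New: start_antiviral.
Closure: {admit, age_over_65, chest_pain, cond_3, cough, culture_positive, discharge_ok, exposure_confirmed, fever_present, followup_48h, high_risk, hydration_advised, immunocompromised, isolate, notify_public_health, o2_sat_low, observe_4h, order_pcr, order_xray, rapid_test_pos, rash, sore_throat, start_antiviral} — 23 facts.

23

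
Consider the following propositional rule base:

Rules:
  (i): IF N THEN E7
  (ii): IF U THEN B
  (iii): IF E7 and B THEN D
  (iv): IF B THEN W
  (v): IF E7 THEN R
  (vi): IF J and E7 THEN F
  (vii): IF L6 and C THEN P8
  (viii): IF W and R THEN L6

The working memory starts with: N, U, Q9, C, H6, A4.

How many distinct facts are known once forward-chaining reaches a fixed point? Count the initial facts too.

[1] (i) [IF N THEN E7]; (ii) [IF U THEN B]. ⇒ new: E7, B.
[2] (iii) [IF E7 and B THEN D]; (iv) [IF B THEN W]; (v) [IF E7 THEN R]. ⇒ new: D, W, R.
[3] (viii) [IF W and R THEN L6]. ⇒ new: L6.
[4] (vii) [IF L6 and C THEN P8]. ⇒ new: P8.
Closure: {A4, B, C, D, E7, H6, L6, N, P8, Q9, R, U, W} — 13 facts.

13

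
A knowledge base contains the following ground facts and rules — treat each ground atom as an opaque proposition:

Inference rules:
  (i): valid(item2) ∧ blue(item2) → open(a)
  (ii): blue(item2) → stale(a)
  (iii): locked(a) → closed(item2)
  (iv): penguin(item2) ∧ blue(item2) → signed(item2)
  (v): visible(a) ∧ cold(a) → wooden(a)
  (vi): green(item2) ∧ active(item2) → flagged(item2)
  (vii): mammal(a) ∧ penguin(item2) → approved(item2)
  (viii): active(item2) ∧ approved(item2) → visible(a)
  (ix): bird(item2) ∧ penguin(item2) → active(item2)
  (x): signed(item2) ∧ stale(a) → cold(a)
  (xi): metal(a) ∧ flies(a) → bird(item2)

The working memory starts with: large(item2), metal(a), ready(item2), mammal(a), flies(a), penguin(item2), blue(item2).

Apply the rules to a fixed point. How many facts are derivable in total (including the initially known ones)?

[1] (ii) [blue(item2) → stale(a)]; (iv) [penguin(item2) ∧ blue(item2) → signed(item2)]; (vii) [mammal(a) ∧ penguin(item2) → approved(item2)]; (xi) [metal(a) ∧ flies(a) → bird(item2)]. ⇒ new: stale(a), signed(item2), approved(item2), bird(item2).
[2] (ix) [bird(item2) ∧ penguin(item2) → active(item2)]; (x) [signed(item2) ∧ stale(a) → cold(a)]. ⇒ new: active(item2), cold(a).
[3] (viii) [active(item2) ∧ approved(item2) → visible(a)]. ⇒ new: visible(a).
[4] (v) [visible(a) ∧ cold(a) → wooden(a)]. ⇒ new: wooden(a).
Closure: {active(item2), approved(item2), bird(item2), blue(item2), cold(a), flies(a), large(item2), mammal(a), metal(a), penguin(item2), ready(item2), signed(item2), stale(a), visible(a), wooden(a)} — 15 facts.

15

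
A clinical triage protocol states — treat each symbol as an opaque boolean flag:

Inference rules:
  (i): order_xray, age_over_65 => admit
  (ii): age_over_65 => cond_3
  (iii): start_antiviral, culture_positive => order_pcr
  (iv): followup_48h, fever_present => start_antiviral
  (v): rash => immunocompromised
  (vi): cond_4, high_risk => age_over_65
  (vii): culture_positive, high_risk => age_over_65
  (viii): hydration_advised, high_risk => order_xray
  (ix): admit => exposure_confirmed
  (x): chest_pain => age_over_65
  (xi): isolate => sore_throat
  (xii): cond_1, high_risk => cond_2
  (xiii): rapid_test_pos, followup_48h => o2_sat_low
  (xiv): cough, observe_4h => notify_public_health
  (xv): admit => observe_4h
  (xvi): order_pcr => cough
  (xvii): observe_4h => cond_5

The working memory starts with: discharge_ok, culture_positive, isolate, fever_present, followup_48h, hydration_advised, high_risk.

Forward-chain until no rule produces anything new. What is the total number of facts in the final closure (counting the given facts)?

[1] (iv) [followup_48h, fever_present => start_antiviral]; (vii) [culture_positive, high_risk => age_over_65]; (viii) [hydration_advised, high_risk => order_xray]; (xi) [isolate => sore_throat]. ⇒ new: start_antiviral, age_over_65, order_xray, sore_throat.
[2] (i) [order_xray, age_over_65 => admit]; (ii) [age_over_65 => cond_3]; (iii) [start_antiviral, culture_positive => order_pcr]. ⇒ new: admit, cond_3, order_pcr.
[3] (ix) [admit => exposure_confirmed]; (xv) [admit => observe_4h]; (xvi) [order_pcr => cough]. ⇒ new: exposure_confirmed, observe_4h, cough.
[4] (xiv) [cough, observe_4h => notify_public_health]; (xvii) [observe_4h => cond_5]. ⇒ new: notify_public_health, cond_5.
Closure: {admit, age_over_65, cond_3, cond_5, cough, culture_positive, discharge_ok, exposure_confirmed, fever_present, followup_48h, high_risk, hydration_advised, isolate, notify_public_health, observe_4h, order_pcr, order_xray, sore_throat, start_antiviral} — 19 facts.

19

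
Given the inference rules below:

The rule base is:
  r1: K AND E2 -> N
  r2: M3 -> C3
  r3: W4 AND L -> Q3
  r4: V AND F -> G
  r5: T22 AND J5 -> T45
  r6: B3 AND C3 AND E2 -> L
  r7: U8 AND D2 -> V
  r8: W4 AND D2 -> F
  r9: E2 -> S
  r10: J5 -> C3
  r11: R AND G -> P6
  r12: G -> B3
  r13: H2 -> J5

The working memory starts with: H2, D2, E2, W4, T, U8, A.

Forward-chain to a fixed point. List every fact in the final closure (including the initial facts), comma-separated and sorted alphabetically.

A, B3, C3, D2, E2, F, G, H2, J5, L, Q3, S, T, U8, V, W4

Round 1 — r7, r8, r9, r13, derive V, F, S, J5.
Round 2 — r4, r10, derive G, C3.
Round 3 — r12, derive B3.
Round 4 — r6, derive L.
Round 5 — r3, derive Q3.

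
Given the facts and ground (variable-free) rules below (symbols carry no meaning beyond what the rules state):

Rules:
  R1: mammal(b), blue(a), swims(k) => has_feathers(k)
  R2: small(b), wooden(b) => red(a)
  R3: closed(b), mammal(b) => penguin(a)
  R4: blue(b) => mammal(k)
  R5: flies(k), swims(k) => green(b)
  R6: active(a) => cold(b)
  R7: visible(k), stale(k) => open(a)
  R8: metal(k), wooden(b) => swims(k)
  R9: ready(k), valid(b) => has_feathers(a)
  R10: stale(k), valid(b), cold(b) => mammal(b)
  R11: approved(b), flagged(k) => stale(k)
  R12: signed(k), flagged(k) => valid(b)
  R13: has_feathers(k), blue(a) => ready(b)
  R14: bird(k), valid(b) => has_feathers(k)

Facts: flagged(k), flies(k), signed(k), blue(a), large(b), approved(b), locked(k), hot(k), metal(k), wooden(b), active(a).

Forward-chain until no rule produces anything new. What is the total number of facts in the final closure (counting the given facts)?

Round 1: R6 [active(a) => cold(b)]; R8 [metal(k), wooden(b) => swims(k)]; R11 [approved(b), flagged(k) => stale(k)]; R12 [signed(k), flagged(k) => valid(b)]. Adds cold(b), swims(k), stale(k), valid(b).
Round 2: R5 [flies(k), swims(k) => green(b)]; R10 [stale(k), valid(b), cold(b) => mammal(b)]. Adds green(b), mammal(b).
Round 3: R1 [mammal(b), blue(a), swims(k) => has_feathers(k)]. Adds has_feathers(k).
Round 4: R13 [has_feathers(k), blue(a) => ready(b)]. Adds ready(b).
Closure: {active(a), approved(b), blue(a), cold(b), flagged(k), flies(k), green(b), has_feathers(k), hot(k), large(b), locked(k), mammal(b), metal(k), ready(b), signed(k), stale(k), swims(k), valid(b), wooden(b)} — 19 facts.

19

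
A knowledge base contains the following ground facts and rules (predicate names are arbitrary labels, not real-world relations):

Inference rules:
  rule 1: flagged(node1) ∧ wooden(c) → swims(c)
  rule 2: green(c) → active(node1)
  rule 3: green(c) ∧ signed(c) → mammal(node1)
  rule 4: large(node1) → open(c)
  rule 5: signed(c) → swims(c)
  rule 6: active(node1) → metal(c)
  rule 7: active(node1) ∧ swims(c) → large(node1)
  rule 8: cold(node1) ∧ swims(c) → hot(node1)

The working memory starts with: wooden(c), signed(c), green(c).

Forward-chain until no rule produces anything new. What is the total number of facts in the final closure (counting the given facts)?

Round 1 fires rule 2, rule 3, rule 5, giving active(node1), mammal(node1), swims(c).
Round 2 fires rule 6, rule 7, giving metal(c), large(node1).
Round 3 fires rule 4, giving open(c).
Closure: {active(node1), green(c), large(node1), mammal(node1), metal(c), open(c), signed(c), swims(c), wooden(c)} — 9 facts.

9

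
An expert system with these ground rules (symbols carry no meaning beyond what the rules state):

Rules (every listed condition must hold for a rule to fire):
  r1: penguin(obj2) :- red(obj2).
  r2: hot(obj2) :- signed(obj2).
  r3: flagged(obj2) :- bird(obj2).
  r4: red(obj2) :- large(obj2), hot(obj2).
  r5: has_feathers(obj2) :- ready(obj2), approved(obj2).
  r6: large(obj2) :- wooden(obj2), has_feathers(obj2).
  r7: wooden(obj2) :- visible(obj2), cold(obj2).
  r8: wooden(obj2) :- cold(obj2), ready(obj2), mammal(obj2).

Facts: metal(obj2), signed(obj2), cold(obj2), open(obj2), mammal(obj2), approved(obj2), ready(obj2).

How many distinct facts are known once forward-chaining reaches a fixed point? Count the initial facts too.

13

Round 1: r2 [hot(obj2) :- signed(obj2).]; r5 [has_feathers(obj2) :- ready(obj2), approved(obj2).]; r8 [wooden(obj2) :- cold(obj2), ready(obj2), mammal(obj2).]. New: hot(obj2), has_feathers(obj2), wooden(obj2).
Round 2: r6 [large(obj2) :- wooden(obj2), has_feathers(obj2).]. New: large(obj2).
Round 3: r4 [red(obj2) :- large(obj2), hot(obj2).]. New: red(obj2).
Round 4: r1 [penguin(obj2) :- red(obj2).]. New: penguin(obj2).
Closure: {approved(obj2), cold(obj2), has_feathers(obj2), hot(obj2), large(obj2), mammal(obj2), metal(obj2), open(obj2), penguin(obj2), ready(obj2), red(obj2), signed(obj2), wooden(obj2)} — 13 facts.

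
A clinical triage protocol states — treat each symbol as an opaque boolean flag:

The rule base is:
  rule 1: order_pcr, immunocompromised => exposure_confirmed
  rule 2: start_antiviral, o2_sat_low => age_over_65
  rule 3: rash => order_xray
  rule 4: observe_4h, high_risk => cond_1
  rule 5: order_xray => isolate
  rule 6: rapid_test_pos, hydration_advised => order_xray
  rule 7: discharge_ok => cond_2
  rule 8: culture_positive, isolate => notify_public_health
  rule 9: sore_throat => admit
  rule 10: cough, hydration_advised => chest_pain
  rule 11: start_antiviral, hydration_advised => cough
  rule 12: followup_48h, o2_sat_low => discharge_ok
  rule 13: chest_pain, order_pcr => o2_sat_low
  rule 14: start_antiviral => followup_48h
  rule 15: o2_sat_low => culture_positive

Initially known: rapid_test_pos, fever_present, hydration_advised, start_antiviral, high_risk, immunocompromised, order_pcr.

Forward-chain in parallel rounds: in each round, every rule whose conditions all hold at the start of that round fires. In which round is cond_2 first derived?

Round 1: rule 1 [order_pcr, immunocompromised => exposure_confirmed]; rule 6 [rapid_test_pos, hydration_advised => order_xray]; rule 11 [start_antiviral, hydration_advised => cough]; rule 14 [start_antiviral => followup_48h]. Adds exposure_confirmed, order_xray, cough, followup_48h.
Round 2: rule 5 [order_xray => isolate]; rule 10 [cough, hydration_advised => chest_pain]. Adds isolate, chest_pain.
Round 3: rule 13 [chest_pain, order_pcr => o2_sat_low]. Adds o2_sat_low.
Round 4: rule 2 [start_antiviral, o2_sat_low => age_over_65]; rule 12 [followup_48h, o2_sat_low => discharge_ok]; rule 15 [o2_sat_low => culture_positive]. Adds age_over_65, discharge_ok, culture_positive.
Round 5: rule 7 [discharge_ok => cond_2]; rule 8 [culture_positive, isolate => notify_public_health]. Adds cond_2, notify_public_health.
cond_2 first appears in round 5.

5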